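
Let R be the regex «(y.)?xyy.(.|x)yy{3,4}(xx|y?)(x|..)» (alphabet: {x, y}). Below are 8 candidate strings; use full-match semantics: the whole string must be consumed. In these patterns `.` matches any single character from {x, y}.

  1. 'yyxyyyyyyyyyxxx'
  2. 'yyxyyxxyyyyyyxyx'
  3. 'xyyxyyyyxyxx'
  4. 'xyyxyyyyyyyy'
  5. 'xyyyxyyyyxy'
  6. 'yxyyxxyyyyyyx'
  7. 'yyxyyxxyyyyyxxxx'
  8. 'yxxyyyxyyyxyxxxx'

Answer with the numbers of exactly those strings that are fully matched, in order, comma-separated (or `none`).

1, 4, 5, 7

1 → match
2 → no match
3 → no match
4 → match
5 → match
6 → no match
7 → match
8 → no match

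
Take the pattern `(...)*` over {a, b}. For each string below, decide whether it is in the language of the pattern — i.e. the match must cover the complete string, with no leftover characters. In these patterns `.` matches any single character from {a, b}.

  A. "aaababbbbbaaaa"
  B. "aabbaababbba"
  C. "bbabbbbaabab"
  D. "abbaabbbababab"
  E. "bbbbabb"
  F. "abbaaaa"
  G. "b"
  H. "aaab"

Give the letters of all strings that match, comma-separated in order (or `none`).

A → no match
B → match
C → match
D → no match
E → no match
F → no match
G → no match
H → no match

B, C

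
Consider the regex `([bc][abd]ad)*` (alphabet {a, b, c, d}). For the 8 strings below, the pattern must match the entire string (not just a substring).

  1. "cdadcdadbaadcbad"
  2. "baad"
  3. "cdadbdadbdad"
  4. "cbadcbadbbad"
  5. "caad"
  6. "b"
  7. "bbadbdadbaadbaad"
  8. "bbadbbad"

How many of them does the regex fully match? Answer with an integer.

7

1 → match
2 → match
3 → match
4 → match
5 → match
6 → no match
7 → match
8 → match
Total matched: 7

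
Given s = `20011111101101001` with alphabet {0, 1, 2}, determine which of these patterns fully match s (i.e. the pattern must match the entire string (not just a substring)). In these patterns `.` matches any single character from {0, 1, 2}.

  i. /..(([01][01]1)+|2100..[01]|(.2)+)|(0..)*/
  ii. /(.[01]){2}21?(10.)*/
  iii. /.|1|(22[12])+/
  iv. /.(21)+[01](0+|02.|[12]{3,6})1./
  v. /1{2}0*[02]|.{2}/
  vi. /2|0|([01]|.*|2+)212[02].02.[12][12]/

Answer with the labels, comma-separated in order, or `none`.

i

i → match
ii → no match
iii → no match
iv → no match
v → no match
vi → no match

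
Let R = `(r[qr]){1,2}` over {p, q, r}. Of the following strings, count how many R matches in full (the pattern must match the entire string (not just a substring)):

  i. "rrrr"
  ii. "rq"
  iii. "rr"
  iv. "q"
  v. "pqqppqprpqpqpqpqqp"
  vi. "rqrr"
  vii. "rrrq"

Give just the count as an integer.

i → match
ii → match
iii → match
iv → no match — must start with "r"
v → no match — must start with "r"
vi → match
vii → match
Total matched: 5

5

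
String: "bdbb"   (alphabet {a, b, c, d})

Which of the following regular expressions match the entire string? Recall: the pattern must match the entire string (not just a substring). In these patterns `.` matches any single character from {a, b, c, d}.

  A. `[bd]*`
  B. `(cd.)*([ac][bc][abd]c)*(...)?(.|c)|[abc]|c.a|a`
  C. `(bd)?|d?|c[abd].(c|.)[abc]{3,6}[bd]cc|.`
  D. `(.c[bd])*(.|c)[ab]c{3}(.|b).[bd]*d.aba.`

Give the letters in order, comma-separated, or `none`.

A → match
B → match
C → no match
D → no match

A, B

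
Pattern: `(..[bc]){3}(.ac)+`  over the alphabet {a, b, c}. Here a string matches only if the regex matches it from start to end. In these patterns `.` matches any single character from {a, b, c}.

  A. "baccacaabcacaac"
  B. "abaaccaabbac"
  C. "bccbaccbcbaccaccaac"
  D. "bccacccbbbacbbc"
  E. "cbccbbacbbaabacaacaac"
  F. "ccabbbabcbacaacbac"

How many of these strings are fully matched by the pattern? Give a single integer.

A → match
B → no match
C → no match
D → no match — must end with "ac"
E → no match
F → no match
Total matched: 1

1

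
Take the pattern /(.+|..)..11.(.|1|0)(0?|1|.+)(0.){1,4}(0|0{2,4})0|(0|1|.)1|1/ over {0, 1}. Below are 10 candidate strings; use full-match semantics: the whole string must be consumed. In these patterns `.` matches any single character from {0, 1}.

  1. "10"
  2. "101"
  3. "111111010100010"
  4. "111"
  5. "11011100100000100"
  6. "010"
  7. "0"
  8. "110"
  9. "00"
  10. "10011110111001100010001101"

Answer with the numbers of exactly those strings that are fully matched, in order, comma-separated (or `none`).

5

1 → no match
2 → no match
3 → no match
4 → no match
5 → match
6 → no match
7 → no match
8 → no match
9 → no match
10 → no match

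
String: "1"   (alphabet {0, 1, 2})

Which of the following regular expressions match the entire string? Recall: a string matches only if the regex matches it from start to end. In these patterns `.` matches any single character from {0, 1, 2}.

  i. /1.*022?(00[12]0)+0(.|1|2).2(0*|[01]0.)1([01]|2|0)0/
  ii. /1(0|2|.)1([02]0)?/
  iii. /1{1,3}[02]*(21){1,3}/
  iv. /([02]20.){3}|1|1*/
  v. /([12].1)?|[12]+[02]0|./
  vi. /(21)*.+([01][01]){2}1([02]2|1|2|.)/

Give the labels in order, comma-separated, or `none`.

iv, v

i → no match — must end with "0"
ii → no match
iii → no match — must end with "21"
iv → match
v → match
vi → no match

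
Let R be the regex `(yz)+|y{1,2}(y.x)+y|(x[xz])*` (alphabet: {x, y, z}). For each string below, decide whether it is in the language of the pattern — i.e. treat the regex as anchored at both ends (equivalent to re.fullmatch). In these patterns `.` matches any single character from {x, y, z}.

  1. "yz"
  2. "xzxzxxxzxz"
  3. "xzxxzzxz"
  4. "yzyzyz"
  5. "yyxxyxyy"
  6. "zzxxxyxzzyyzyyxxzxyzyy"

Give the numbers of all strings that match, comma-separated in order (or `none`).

1 → match
2 → match
3 → no match
4 → match
5 → no match
6 → no match

1, 2, 4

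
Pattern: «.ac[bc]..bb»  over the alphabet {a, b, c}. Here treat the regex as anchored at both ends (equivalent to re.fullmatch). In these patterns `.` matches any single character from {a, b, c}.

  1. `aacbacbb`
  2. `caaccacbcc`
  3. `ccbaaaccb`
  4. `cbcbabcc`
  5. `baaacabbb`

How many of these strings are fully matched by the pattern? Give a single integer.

1 → match
2 → no match — must end with `bb`
3 → no match — must end with `bb`
4 → no match — must end with `bb`
5 → no match
Total matched: 1

1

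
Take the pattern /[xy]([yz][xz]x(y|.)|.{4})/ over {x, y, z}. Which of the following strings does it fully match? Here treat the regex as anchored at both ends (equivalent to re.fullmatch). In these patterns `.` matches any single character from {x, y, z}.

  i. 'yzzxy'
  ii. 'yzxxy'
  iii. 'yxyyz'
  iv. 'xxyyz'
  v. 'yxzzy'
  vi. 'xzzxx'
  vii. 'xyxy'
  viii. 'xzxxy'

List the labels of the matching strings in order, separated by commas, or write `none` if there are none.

i. 'yzzxy' → match
ii. 'yzxxy' → match
iii. 'yxyyz' → match
iv. 'xxyyz' → match
v. 'yxzzy' → match
vi. 'xzzxx' → match
vii. 'xyxy' → no match
viii. 'xzxxy' → match

i, ii, iii, iv, v, vi, viii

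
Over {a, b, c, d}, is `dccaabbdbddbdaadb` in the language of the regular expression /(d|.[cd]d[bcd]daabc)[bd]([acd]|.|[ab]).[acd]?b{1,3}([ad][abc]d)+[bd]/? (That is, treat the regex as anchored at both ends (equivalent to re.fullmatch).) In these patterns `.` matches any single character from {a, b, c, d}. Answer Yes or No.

No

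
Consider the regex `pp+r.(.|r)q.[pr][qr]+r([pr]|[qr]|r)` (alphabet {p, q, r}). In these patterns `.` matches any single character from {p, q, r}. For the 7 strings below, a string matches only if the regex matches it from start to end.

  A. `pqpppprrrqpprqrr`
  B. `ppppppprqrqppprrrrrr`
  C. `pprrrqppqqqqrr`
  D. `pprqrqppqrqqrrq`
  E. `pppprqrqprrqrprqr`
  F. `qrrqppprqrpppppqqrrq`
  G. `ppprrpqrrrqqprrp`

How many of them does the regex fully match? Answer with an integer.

2

A → no match — must start with `pp`
B → no match
C → match
D → match
E → no match
F → no match — must start with `pp`
G → no match
Total matched: 2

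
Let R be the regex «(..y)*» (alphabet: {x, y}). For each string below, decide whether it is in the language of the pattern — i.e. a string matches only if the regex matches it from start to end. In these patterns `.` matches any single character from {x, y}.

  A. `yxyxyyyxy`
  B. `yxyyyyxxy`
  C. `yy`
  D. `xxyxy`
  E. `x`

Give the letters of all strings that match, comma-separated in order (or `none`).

A, B

A → match
B → match
C → no match
D → no match
E → no match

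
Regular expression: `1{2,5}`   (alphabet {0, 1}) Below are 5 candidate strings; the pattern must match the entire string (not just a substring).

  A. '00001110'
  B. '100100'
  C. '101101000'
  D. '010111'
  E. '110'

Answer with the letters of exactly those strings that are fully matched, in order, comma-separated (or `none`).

none

A → no match — must start with '1'
B → no match — must end with '1'
C → no match — must end with '1'
D → no match — must start with '1'
E → no match — must end with '1'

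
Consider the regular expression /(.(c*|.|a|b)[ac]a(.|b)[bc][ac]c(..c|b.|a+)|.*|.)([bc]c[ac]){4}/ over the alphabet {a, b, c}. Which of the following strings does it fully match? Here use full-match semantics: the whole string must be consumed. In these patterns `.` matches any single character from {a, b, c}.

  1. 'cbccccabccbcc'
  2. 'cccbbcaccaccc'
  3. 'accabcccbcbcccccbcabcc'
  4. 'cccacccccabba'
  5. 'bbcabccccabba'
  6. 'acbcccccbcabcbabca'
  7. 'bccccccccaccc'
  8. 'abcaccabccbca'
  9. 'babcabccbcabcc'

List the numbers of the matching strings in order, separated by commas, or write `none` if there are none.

1, 3, 7, 8, 9

1 → match
2 → no match
3 → match
4 → no match
5 → no match
6 → no match
7 → match
8 → match
9 → match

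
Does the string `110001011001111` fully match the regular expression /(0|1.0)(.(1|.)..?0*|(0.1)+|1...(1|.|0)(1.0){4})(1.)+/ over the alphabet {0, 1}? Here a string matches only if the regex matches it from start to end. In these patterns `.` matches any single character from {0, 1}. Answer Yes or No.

No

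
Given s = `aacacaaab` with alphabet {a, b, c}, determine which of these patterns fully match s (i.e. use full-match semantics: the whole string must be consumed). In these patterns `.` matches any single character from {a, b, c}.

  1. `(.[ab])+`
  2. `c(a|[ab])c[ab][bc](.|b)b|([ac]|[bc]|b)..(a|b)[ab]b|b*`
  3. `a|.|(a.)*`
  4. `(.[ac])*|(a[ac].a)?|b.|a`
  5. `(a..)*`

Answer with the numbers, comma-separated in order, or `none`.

5

1 → no match
2 → no match
3 → no match
4 → no match
5 → match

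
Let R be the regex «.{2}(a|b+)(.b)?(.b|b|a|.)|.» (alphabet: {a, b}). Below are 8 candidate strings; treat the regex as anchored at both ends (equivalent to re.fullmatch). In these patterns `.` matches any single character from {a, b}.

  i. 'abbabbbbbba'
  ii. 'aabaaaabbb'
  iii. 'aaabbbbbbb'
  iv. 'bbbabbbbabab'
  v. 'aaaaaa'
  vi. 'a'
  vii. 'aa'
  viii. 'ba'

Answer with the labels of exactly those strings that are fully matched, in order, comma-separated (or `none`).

i → no match
ii → no match
iii → no match
iv → no match
v → no match
vi → match
vii → no match
viii → no match

vi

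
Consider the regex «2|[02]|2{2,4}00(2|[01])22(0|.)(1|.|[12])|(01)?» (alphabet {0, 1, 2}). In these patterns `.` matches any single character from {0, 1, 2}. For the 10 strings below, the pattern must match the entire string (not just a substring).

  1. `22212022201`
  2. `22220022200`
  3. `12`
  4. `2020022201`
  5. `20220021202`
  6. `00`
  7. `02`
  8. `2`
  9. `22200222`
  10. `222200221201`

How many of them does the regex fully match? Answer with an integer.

2

1 → no match
2 → match
3 → no match
4 → no match
5 → no match
6 → no match
7 → no match
8 → match
9 → no match
10 → no match
Total matched: 2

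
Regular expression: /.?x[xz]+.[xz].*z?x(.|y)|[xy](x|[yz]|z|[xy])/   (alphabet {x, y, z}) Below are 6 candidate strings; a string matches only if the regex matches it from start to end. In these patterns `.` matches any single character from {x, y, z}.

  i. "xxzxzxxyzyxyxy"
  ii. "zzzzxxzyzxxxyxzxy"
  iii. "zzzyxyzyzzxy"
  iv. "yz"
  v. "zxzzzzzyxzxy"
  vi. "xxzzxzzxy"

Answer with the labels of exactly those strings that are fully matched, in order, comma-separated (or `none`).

i, iv, v, vi

i → match
ii → no match
iii → no match
iv → match
v → match
vi → match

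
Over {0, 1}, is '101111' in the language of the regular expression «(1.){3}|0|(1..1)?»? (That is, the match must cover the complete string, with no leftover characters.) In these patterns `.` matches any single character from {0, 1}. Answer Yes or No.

Yes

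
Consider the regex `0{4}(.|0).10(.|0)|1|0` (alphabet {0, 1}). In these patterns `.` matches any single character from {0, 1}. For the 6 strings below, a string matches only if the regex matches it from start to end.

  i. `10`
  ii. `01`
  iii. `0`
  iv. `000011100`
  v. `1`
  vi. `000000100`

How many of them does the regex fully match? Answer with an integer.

4

i. `10` → no match
ii. `01` → no match
iii. `0` → match
iv. `000011100` → match
v. `1` → match
vi. `000000100` → match
Total matched: 4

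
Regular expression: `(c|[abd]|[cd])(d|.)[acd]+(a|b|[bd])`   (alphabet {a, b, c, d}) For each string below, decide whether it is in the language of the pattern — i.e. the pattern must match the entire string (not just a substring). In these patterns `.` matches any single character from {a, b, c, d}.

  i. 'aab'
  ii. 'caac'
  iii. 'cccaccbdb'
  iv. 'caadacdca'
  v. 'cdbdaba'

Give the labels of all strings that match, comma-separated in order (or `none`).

i → no match
ii → no match
iii → no match
iv → match
v → no match

iv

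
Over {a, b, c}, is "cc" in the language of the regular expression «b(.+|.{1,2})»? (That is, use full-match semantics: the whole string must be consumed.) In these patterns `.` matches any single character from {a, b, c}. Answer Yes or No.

Every match must start with "b", but "cc" does not.

No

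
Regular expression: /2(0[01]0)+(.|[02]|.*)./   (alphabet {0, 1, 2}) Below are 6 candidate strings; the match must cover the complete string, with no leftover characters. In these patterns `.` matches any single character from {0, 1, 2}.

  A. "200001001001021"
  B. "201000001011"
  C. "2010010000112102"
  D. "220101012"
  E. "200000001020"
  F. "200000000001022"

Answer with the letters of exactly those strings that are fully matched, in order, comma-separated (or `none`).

A → match
B → match
C → match
D → no match — must start with "20"
E → match
F → match

A, B, C, E, F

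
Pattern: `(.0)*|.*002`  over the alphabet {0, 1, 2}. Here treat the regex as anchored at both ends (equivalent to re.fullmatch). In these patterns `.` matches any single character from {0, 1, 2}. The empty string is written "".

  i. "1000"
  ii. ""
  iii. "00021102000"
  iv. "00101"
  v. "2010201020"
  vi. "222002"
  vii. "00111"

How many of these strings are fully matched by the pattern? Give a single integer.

4

i → match
ii → match
iii → no match
iv → no match
v → match
vi → match
vii → no match
Total matched: 4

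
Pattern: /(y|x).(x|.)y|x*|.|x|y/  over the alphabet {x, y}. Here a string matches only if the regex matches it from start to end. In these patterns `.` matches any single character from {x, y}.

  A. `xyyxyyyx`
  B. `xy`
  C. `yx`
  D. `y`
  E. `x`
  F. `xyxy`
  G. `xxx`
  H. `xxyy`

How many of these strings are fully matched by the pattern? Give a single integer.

5

A → no match
B → no match
C → no match
D → match
E → match
F → match
G → match
H → match
Total matched: 5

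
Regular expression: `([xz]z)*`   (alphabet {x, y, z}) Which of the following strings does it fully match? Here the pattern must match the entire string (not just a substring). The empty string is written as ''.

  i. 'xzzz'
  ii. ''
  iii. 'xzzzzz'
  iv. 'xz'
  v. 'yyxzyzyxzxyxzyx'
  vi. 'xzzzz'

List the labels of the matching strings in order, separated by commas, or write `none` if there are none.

i, ii, iii, iv

i → match
ii → match
iii → match
iv → match
v → no match
vi → no match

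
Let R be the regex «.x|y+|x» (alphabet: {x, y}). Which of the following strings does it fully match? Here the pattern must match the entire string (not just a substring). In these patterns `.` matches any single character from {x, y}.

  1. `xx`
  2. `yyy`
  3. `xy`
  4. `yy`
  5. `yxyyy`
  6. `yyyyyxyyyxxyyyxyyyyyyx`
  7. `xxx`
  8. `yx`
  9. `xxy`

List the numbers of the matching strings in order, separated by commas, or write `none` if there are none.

1, 2, 4, 8

1 → match
2 → match
3 → no match
4 → match
5 → no match
6 → no match
7 → no match
8 → match
9 → no match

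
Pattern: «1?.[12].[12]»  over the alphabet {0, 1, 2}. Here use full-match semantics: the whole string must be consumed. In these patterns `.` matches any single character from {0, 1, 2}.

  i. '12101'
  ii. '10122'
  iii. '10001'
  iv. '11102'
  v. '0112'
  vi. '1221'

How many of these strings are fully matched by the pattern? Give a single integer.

5

i. '12101' → match
ii. '10122' → match
iii. '10001' → no match
iv. '11102' → match
v. '0112' → match
vi. '1221' → match
Total matched: 5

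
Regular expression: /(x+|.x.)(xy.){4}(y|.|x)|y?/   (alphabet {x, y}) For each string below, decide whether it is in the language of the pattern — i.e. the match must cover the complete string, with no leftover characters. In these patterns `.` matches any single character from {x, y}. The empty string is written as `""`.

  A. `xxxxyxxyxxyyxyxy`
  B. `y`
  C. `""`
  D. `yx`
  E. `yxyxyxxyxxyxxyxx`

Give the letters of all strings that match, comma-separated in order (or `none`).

A → match
B. `y` → match
C. `""` → match
D. `yx` → no match
E → match

A, B, C, E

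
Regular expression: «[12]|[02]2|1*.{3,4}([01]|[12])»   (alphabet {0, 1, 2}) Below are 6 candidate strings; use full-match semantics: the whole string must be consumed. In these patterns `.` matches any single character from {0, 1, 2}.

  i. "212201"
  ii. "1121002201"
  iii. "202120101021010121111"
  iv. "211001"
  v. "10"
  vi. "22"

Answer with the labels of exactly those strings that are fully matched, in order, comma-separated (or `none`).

i → no match
ii → no match
iii → no match
iv → no match
v → no match
vi → match

vi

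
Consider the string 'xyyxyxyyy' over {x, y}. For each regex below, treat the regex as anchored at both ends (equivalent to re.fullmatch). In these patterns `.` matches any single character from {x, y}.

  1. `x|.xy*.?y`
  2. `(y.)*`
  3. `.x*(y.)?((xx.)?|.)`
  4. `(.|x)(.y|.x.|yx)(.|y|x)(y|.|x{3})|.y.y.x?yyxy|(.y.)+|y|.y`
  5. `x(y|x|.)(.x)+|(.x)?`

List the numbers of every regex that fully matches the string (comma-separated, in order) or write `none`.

4

1 → no match
2 → no match
3 → no match
4 → match
5 → no match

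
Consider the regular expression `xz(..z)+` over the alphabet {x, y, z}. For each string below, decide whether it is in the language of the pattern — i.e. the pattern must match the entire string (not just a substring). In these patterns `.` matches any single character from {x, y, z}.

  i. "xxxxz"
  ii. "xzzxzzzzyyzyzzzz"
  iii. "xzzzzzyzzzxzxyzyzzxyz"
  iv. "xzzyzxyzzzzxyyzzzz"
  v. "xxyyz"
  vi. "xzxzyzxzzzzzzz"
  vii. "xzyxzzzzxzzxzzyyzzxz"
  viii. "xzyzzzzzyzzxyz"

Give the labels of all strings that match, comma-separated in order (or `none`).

vii, viii

i. "xxxxz" → no match — must start with "xz"
ii → no match
iii → no match
iv → no match
v. "xxyyz" → no match — must start with "xz"
vi → no match
vii → match
viii → match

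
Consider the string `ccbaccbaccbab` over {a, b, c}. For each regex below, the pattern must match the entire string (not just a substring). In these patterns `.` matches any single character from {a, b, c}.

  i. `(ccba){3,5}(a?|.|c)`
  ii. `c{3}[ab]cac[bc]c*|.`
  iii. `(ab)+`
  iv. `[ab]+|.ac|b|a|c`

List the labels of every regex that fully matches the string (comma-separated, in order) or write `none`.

i

i → match
ii → no match
iii → no match — must start with `ab`
iv → no match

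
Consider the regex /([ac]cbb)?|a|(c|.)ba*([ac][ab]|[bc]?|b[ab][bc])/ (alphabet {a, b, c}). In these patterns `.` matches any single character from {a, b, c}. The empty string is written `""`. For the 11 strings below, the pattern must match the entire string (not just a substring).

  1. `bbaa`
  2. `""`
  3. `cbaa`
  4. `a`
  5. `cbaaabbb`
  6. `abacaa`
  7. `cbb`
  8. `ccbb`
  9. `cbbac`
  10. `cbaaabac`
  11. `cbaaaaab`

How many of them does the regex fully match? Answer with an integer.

1 → match
2 → match
3 → match
4 → match
5 → match
6 → no match
7 → match
8 → match
9 → match
10 → match
11 → match
Total matched: 10

10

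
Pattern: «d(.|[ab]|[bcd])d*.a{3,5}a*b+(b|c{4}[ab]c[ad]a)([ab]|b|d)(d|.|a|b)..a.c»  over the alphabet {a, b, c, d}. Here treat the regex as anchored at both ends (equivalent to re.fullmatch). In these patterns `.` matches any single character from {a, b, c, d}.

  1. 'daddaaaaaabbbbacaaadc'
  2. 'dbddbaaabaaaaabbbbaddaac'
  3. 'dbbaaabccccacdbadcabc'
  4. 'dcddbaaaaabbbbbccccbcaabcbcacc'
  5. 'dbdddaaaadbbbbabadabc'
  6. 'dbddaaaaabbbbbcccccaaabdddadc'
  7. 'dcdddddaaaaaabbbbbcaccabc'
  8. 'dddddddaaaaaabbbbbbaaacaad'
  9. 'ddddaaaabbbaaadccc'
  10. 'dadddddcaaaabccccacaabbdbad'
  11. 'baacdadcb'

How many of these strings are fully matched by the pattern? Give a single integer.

2

1 → match
2 → no match
3 → no match
4 → match
5 → no match
6 → no match
7 → no match
8 → no match — must end with 'c'
9 → no match
10 → no match — must end with 'c'
11. 'baacdadcb' → no match — must start with 'd'
Total matched: 2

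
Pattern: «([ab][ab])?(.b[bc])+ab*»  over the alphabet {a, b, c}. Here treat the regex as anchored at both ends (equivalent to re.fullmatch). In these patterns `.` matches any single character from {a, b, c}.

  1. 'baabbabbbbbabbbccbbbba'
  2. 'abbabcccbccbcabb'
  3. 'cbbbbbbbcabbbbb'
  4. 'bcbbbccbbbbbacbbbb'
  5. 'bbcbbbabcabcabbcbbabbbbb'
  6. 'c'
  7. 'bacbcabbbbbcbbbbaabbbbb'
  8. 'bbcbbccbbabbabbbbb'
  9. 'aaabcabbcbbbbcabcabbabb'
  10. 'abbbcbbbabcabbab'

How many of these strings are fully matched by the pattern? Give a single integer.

5

1 → no match
2 → no match
3 → match
4 → no match
5 → match
6 → no match
7 → no match
8 → match
9 → match
10 → match
Total matched: 5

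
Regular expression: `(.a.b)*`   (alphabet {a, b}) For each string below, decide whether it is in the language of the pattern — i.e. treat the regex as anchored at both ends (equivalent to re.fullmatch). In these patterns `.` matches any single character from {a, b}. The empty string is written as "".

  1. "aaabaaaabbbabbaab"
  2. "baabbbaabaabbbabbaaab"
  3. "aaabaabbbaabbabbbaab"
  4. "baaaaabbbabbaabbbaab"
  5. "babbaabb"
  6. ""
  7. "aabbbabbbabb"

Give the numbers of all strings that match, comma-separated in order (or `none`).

1 → no match
2 → no match
3 → match
4 → no match
5 → match
6 → match
7 → match

3, 5, 6, 7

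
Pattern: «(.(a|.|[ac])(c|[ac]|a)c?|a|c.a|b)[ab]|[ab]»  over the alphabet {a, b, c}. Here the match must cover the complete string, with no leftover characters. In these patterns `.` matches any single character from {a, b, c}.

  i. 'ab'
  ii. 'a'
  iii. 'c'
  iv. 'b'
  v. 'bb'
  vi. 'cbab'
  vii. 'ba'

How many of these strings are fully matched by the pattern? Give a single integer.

6

i → match
ii → match
iii → no match
iv → match
v → match
vi → match
vii → match
Total matched: 6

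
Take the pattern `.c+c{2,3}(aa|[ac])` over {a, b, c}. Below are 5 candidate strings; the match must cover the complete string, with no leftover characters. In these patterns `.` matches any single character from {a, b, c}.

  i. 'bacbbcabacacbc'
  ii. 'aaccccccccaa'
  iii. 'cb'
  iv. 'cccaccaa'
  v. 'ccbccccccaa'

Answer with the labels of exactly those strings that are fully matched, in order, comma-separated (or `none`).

none

i → no match
ii → no match
iii → no match
iv → no match
v → no match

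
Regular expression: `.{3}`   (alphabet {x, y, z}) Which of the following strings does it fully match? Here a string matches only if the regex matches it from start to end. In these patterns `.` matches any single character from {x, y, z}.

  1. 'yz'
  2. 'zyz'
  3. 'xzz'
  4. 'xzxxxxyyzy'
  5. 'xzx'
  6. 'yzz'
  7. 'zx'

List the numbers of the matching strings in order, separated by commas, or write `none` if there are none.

1 → no match
2 → match
3 → match
4 → no match
5 → match
6 → match
7 → no match

2, 3, 5, 6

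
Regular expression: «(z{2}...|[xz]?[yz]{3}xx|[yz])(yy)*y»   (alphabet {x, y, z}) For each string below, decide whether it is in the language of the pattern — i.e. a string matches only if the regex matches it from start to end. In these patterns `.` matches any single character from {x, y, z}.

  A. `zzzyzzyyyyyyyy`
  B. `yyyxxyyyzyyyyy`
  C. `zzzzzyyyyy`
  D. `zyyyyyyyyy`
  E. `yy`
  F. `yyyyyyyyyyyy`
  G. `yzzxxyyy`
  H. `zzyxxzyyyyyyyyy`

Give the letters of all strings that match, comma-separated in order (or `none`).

C, D, E, F, G

A → no match
B → no match
C → match
D → match
E → match
F → match
G → match
H → no match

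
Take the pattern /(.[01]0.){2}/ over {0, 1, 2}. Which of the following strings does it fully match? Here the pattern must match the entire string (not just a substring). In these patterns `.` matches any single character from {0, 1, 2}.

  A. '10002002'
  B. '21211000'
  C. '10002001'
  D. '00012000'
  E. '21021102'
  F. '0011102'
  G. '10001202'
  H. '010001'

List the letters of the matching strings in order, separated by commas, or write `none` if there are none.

A, C, D, E

A → match
B → no match
C → match
D → match
E → match
F → no match
G → no match
H → no match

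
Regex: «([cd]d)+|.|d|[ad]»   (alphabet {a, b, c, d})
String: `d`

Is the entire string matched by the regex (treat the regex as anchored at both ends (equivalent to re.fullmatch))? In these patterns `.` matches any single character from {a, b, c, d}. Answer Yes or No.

Yes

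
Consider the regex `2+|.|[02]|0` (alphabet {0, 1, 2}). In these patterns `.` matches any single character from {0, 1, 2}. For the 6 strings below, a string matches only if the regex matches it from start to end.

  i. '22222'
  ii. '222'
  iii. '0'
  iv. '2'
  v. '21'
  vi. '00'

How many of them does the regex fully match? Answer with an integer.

i → match
ii → match
iii → match
iv → match
v → no match
vi → no match
Total matched: 4

4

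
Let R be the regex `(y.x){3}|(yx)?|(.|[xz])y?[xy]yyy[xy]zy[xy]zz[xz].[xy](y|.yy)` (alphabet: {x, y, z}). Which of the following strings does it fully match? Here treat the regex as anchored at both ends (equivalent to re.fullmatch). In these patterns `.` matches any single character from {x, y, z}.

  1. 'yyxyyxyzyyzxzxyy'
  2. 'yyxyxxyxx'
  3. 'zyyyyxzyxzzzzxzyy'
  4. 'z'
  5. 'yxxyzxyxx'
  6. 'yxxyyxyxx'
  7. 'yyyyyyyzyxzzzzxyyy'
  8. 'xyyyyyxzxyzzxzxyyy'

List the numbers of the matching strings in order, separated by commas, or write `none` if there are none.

1 → no match
2 → match
3 → match
4 → no match
5 → match
6 → match
7 → match
8 → no match

2, 3, 5, 6, 7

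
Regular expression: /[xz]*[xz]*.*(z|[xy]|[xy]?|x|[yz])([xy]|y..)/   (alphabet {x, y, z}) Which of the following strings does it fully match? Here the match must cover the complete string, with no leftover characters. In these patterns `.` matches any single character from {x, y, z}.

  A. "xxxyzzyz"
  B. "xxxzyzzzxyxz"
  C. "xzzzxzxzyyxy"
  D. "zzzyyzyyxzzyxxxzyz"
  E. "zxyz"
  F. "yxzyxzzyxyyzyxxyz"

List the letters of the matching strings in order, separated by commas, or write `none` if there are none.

B, C

A. "xxxyzzyz" → no match
B. "xxxzyzzzxyxz" → match
C. "xzzzxzxzyyxy" → match
D → no match
E. "zxyz" → no match
F → no match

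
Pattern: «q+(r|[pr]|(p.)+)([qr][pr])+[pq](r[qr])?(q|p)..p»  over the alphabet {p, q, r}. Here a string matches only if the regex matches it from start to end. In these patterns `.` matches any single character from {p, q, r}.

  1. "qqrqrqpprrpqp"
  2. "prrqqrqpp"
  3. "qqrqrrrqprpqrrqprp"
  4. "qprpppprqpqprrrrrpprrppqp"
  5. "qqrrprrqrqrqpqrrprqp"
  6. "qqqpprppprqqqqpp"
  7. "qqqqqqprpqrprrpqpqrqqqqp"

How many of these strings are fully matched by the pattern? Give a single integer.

2

1 → no match
2 → no match — must start with "q"
3 → match
4 → no match
5 → match
6 → no match
7 → no match
Total matched: 2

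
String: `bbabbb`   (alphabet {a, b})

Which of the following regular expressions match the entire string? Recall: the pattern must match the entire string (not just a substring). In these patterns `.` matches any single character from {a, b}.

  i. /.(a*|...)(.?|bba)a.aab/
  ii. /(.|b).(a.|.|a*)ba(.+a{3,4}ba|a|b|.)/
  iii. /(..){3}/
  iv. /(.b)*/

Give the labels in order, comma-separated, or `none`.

i → no match — must end with `aab`
ii → no match
iii → match
iv → match

iii, iv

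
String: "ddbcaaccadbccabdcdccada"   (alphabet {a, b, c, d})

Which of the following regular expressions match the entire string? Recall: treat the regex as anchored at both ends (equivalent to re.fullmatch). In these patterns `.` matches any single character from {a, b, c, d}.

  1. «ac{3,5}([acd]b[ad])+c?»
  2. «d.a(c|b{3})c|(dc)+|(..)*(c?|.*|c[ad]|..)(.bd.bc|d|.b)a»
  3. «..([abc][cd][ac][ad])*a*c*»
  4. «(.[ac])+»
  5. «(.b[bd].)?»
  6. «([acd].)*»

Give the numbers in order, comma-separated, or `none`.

2, 3

1 → no match — must start with "ac"
2 → match
3 → match
4 → no match
5 → no match
6 → no match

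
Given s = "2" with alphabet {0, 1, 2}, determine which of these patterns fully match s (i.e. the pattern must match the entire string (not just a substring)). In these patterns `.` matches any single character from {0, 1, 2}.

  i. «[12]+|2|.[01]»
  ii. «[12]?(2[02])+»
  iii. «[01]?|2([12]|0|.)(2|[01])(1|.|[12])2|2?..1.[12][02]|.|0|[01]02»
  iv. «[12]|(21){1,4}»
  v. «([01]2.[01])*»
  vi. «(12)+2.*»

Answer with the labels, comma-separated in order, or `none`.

i, iii, iv

i → match
ii → no match
iii → match
iv → match
v → no match
vi → no match — must start with "12"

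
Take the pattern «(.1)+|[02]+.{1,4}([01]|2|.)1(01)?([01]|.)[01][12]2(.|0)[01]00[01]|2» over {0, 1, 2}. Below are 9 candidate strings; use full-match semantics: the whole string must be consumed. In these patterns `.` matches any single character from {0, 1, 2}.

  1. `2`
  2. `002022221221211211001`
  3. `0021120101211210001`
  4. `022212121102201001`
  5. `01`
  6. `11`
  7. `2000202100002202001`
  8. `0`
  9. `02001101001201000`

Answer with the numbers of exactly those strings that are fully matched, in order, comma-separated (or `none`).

1, 2, 3, 4, 5, 6, 9

1 → match
2 → match
3 → match
4 → match
5 → match
6 → match
7 → no match
8 → no match
9 → match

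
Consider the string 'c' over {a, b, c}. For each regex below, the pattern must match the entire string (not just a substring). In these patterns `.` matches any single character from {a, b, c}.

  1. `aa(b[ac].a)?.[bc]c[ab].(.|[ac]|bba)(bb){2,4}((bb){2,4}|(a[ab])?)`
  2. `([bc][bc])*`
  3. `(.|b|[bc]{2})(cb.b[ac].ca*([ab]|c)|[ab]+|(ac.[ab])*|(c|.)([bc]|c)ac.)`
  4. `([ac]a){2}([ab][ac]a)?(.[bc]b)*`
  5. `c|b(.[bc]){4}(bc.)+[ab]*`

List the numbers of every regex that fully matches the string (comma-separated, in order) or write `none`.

1 → no match — must start with 'aa'
2 → no match
3 → match
4 → no match
5 → match

3, 5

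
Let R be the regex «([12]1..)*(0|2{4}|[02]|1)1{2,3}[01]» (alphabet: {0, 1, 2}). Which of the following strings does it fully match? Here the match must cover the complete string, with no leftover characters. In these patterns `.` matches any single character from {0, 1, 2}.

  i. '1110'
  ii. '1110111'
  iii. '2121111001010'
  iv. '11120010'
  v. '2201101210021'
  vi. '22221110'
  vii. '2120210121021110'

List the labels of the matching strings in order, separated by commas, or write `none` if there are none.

i → match
ii → no match
iii → no match
iv → no match
v → no match
vi → match
vii → match

i, vi, vii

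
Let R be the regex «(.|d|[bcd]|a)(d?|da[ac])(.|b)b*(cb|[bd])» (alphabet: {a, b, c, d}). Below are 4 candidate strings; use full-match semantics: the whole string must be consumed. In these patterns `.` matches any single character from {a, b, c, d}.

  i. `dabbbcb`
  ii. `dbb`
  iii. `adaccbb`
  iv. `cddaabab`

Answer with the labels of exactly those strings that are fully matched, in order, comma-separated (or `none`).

i. `dabbbcb` → match
ii. `dbb` → match
iii. `adaccbb` → match
iv. `cddaabab` → no match

i, ii, iii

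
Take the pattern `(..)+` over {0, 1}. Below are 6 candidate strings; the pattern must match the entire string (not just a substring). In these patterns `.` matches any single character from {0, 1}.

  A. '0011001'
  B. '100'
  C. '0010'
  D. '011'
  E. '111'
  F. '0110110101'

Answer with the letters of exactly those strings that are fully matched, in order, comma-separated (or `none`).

C, F

A. '0011001' → no match
B. '100' → no match
C. '0010' → match
D. '011' → no match
E. '111' → no match
F. '0110110101' → match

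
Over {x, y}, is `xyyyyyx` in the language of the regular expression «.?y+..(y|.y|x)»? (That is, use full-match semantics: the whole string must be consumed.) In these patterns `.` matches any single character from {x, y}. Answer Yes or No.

Yes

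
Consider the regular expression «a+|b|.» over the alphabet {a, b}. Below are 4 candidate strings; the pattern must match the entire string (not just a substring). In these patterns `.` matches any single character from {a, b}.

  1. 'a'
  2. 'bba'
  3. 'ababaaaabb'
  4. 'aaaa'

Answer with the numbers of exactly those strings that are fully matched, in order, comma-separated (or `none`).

1 → match
2 → no match
3 → no match
4 → match

1, 4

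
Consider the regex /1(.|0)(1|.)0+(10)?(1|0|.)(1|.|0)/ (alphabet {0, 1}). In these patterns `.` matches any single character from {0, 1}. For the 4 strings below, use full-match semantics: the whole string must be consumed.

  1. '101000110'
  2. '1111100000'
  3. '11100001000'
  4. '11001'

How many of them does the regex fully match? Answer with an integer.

1

1 → no match
2 → no match
3 → match
4 → no match
Total matched: 1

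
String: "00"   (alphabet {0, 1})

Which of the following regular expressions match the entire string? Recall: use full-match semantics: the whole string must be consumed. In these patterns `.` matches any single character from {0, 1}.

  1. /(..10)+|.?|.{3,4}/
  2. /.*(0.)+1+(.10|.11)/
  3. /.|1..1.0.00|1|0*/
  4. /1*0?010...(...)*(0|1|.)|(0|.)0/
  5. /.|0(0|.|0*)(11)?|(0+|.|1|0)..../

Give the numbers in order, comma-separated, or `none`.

1 → no match
2 → no match
3 → match
4 → match
5 → match

3, 4, 5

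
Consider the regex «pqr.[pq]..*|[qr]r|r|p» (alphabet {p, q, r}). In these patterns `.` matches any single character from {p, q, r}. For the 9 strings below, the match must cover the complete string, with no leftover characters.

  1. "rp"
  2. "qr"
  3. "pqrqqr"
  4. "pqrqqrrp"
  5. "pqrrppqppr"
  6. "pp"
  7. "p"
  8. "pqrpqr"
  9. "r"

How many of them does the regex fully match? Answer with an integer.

1 → no match
2 → match
3 → match
4 → match
5 → match
6 → no match
7 → match
8 → match
9 → match
Total matched: 7

7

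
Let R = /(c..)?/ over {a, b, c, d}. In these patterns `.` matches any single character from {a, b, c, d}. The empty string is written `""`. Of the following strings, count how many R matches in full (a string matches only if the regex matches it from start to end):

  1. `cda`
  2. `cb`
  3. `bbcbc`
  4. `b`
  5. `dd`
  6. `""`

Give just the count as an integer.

2

1 → match
2 → no match
3 → no match
4 → no match
5 → no match
6 → match
Total matched: 2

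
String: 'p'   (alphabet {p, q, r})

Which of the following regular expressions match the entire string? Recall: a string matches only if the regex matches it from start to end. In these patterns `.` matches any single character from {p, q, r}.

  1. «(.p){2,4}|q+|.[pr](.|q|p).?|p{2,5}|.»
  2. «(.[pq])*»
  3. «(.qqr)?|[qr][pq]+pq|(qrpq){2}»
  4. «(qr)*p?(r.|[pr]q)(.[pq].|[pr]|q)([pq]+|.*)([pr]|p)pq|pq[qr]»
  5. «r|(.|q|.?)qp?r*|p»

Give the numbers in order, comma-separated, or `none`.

1 → match
2 → no match
3 → no match
4 → no match
5 → match

1, 5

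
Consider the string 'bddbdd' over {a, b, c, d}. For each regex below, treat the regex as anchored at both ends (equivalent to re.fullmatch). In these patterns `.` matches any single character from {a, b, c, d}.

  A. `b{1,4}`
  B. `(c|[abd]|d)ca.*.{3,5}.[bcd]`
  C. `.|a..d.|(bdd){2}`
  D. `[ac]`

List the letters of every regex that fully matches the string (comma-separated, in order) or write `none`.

C

A → no match — must end with 'b'
B → no match
C → match
D → no match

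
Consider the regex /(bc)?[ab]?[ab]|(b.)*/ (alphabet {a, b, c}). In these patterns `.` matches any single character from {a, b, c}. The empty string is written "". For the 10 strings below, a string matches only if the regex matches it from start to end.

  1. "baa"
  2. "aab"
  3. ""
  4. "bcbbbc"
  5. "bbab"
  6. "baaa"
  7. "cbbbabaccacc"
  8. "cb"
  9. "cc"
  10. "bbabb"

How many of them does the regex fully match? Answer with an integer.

2

1 → no match
2 → no match
3 → match
4 → match
5 → no match
6 → no match
7 → no match
8 → no match
9 → no match
10 → no match
Total matched: 2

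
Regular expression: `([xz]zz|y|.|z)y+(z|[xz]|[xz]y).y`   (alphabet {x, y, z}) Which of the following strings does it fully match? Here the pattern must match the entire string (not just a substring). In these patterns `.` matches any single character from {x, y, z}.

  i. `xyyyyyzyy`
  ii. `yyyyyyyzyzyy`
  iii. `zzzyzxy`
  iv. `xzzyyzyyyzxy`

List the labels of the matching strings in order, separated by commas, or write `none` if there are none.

i, iii

i. `xyyyyyzyy` → match
ii. `yyyyyyyzyzyy` → no match
iii. `zzzyzxy` → match
iv. `xzzyyzyyyzxy` → no match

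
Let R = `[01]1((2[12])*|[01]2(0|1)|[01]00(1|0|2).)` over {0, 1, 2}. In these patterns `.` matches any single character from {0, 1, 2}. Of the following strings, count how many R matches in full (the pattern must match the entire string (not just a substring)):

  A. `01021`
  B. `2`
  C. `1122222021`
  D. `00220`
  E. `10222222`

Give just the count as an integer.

A → match
B → no match
C → no match
D → no match
E → no match
Total matched: 1

1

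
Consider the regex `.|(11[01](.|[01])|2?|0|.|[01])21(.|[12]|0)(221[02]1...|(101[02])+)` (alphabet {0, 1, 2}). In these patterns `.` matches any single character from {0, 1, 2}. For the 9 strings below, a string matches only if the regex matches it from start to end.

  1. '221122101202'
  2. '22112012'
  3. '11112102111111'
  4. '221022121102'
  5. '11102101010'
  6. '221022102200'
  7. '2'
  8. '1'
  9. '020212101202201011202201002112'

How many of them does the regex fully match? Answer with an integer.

1 → match
2 → no match
3 → no match
4 → match
5 → match
6 → no match
7 → match
8 → match
9 → no match
Total matched: 5

5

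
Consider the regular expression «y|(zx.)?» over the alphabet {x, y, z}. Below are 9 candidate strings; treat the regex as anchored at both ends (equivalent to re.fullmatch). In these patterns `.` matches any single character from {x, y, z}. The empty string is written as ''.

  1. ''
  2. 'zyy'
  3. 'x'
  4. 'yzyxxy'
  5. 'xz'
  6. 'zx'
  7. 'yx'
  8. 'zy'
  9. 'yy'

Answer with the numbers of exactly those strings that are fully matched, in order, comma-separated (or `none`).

1

1 → match
2 → no match
3 → no match
4 → no match
5 → no match
6 → no match
7 → no match
8 → no match
9 → no match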